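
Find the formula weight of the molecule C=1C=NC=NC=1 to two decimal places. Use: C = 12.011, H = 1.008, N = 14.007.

Molecular formula: C4H4N2.
M = 4×12.011 + 4×1.008 + 2×14.007 = 80.09 g/mol.

80.09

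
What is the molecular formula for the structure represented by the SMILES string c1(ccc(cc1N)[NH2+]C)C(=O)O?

C8H11N2O2+

Heavy atoms from the SMILES: 8 C, 2 N, 2 O.
Implicit hydrogens by atom environment:
  3 × C (aromatic): 1 H each → 3
  3 × C (aromatic): no H
  1 × C: 3 H
  1 × C: no H
  1 × N: 2 H
  1 × N (charge +1): 2 H
  1 × O: 1 H
  1 × O: no H
  Total hydrogens = 11.
Net charge +1.
Molecular formula: C8H11N2O2+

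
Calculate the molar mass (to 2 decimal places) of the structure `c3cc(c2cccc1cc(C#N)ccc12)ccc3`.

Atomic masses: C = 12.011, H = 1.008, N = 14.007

229.28

Molecular formula: C17H11N.
M = 17×12.011 + 11×1.008 + 1×14.007 = 229.28 g/mol.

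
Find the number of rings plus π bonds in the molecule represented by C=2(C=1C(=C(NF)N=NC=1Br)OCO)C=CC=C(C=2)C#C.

10

Molecular formula from the SMILES: C13H9BrFN3O2.
DoU = (2C + 2 + N − H − X)/2 = (2·13 + 2 + 3 − 9 − 2)/2 = 20/2 = 10.
(Structurally: 2 ring(s) + 8 π bond(s) = 10.)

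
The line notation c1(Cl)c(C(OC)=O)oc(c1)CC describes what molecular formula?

Heavy atoms from the SMILES: 8 C, 1 Cl, 3 O.
Implicit hydrogens by atom environment:
  3 × C (aromatic): no H
  2 × C: 3 H each → 6
  2 × O: no H
  1 × C: 2 H
  1 × C (aromatic): 1 H
  1 × C: no H
  1 × Cl: no H
  1 × O (aromatic): no H
  Total hydrogens = 9.
Molecular formula: C8H9ClO3

C8H9ClO3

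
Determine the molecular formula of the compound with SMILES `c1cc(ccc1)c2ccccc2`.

Heavy atoms from the SMILES: 12 C.
Implicit hydrogens by atom environment:
  10 × C (aromatic): 1 H each → 10
  2 × C (aromatic): no H
  Total hydrogens = 10.
Molecular formula: C12H10

C12H10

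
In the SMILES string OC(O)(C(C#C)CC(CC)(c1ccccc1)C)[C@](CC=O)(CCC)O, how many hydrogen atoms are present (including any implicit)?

30

Hydrogens are implicit in SMILES; fill each atom to its normal valence:
  5 × C: 2 H each → 10
  5 × C (aromatic): 1 H each → 5
  4 × C: no H
  3 × C: 3 H each → 9
  3 × C: 1 H each → 3
  3 × O: 1 H each → 3
  1 × C (aromatic): no H
  1 × O: no H
  Total hydrogens = 30.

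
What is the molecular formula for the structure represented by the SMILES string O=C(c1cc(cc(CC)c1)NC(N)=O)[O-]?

C10H11N2O3-

Heavy atoms from the SMILES: 10 C, 2 N, 3 O.
Implicit hydrogens by atom environment:
  3 × C (aromatic): 1 H each → 3
  3 × C (aromatic): no H
  2 × C: no H
  2 × O: no H
  1 × C: 3 H
  1 × C: 2 H
  1 × N: 2 H
  1 × N: 1 H
  1 × O (charge -1): no H
  Total hydrogens = 11.
Net charge -1.
Molecular formula: C10H11N2O3-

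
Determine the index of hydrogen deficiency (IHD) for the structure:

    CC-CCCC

0

Molecular formula from the SMILES: C6H14.
DoU = (2C + 2 + N − H − X)/2 = (2·6 + 2 + 0 − 14 − 0)/2 = 0/2 = 0.
(Structurally: 0 ring(s) + 0 π bond(s) = 0.)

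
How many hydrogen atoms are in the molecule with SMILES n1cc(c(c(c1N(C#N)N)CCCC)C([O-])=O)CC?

17

Hydrogens are implicit in SMILES; fill each atom to its normal valence:
  4 × C: 2 H each → 8
  4 × C (aromatic): no H
  2 × C: 3 H each → 6
  2 × C: no H
  2 × N: no H
  1 × C (aromatic): 1 H
  1 × N: 2 H
  1 × N (aromatic): no H
  1 × O: no H
  1 × O (charge -1): no H
  Total hydrogens = 17.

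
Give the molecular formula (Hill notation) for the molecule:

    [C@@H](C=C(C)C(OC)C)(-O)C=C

C9H16O2

Heavy atoms from the SMILES: 9 C, 2 O.
Implicit hydrogens by atom environment:
  4 × C: 1 H each → 4
  3 × C: 3 H each → 9
  1 × C: 2 H
  1 × C: no H
  1 × O: 1 H
  1 × O: no H
  Total hydrogens = 16.
Molecular formula: C9H16O2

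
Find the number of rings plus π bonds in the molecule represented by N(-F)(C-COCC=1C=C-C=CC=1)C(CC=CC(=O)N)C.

6

Molecular formula from the SMILES: C15H21FN2O2.
DoU = (2C + 2 + N − H − X)/2 = (2·15 + 2 + 2 − 21 − 1)/2 = 12/2 = 6.
(Structurally: 1 ring(s) + 5 π bond(s) = 6.)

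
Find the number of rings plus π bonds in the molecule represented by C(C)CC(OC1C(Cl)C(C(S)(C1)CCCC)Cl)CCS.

1

Molecular formula from the SMILES: C15H28Cl2OS2.
DoU = (2C + 2 + N − H − X)/2 = (2·15 + 2 + 0 − 28 − 2)/2 = 2/2 = 1.
(Structurally: 1 ring(s) + 0 π bond(s) = 1.)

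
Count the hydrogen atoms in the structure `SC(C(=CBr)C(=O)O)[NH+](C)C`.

11

Hydrogens are implicit in SMILES; fill each atom to its normal valence:
  2 × C: 3 H each → 6
  2 × C: 1 H each → 2
  2 × C: no H
  1 × Br: no H
  1 × N (charge +1): 1 H
  1 × O: 1 H
  1 × O: no H
  1 × S: 1 H
  Total hydrogens = 11.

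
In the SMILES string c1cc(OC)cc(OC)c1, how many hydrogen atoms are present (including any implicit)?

10

Hydrogens are implicit in SMILES; fill each atom to its normal valence:
  4 × C (aromatic): 1 H each → 4
  2 × C: 3 H each → 6
  2 × C (aromatic): no H
  2 × O: no H
  Total hydrogens = 10.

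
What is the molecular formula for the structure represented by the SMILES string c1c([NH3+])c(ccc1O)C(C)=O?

Heavy atoms from the SMILES: 8 C, 1 N, 2 O.
Implicit hydrogens by atom environment:
  3 × C (aromatic): 1 H each → 3
  3 × C (aromatic): no H
  1 × C: 3 H
  1 × C: no H
  1 × N (charge +1): 3 H
  1 × O: 1 H
  1 × O: no H
  Total hydrogens = 10.
Net charge +1.
Molecular formula: C8H10NO2+

C8H10NO2+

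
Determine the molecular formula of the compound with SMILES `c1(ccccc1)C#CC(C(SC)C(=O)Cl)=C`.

C13H11ClOS

Heavy atoms from the SMILES: 13 C, 1 Cl, 1 O, 1 S.
Implicit hydrogens by atom environment:
  5 × C (aromatic): 1 H each → 5
  4 × C: no H
  1 × C: 3 H
  1 × C: 2 H
  1 × C: 1 H
  1 × C (aromatic): no H
  1 × Cl: no H
  1 × O: no H
  1 × S: no H
  Total hydrogens = 11.
Molecular formula: C13H11ClOS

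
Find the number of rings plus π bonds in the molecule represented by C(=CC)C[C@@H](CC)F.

1

Molecular formula from the SMILES: C7H13F.
DoU = (2C + 2 + N − H − X)/2 = (2·7 + 2 + 0 − 13 − 1)/2 = 2/2 = 1.
(Structurally: 0 ring(s) + 1 π bond(s) = 1.)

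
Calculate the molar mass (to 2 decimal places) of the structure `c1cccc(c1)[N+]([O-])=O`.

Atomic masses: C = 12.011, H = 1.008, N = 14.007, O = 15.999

123.11

Molecular formula: C6H5NO2.
M = 6×12.011 + 5×1.008 + 1×14.007 + 2×15.999 = 123.11 g/mol.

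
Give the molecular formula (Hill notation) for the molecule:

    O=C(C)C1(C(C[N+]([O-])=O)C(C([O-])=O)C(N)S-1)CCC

Heavy atoms from the SMILES: 11 C, 2 N, 5 O, 1 S.
Implicit hydrogens by atom environment:
  3 × C: 2 H each → 6
  3 × C: 1 H each → 3
  3 × C: no H
  3 × O: no H
  2 × C: 3 H each → 6
  2 × O (charge -1): no H
  1 × N: 2 H
  1 × N (charge +1): no H
  1 × S: no H
  Total hydrogens = 17.
Net charge -1.
Molecular formula: C11H17N2O5S-

C11H17N2O5S-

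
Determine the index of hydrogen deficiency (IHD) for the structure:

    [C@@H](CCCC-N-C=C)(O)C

Molecular formula from the SMILES: C8H17NO.
DoU = (2C + 2 + N − H − X)/2 = (2·8 + 2 + 1 − 17 − 0)/2 = 2/2 = 1.
(Structurally: 0 ring(s) + 1 π bond(s) = 1.)

1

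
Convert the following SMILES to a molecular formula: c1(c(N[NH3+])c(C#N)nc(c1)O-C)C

Heavy atoms from the SMILES: 8 C, 4 N, 1 O.
Implicit hydrogens by atom environment:
  4 × C (aromatic): no H
  2 × C: 3 H each → 6
  1 × C (aromatic): 1 H
  1 × C: no H
  1 × N (charge +1): 3 H
  1 × N: 1 H
  1 × N (aromatic): no H
  1 × N: no H
  1 × O: no H
  Total hydrogens = 11.
Net charge +1.
Molecular formula: C8H11N4O+

C8H11N4O+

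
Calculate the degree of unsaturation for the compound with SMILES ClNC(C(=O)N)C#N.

Molecular formula from the SMILES: C3H4ClN3O.
DoU = (2C + 2 + N − H − X)/2 = (2·3 + 2 + 3 − 4 − 1)/2 = 6/2 = 3.
(Structurally: 0 ring(s) + 3 π bond(s) = 3.)

3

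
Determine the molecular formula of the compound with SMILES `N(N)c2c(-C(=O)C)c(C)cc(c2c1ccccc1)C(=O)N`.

Heavy atoms from the SMILES: 16 C, 3 N, 2 O.
Implicit hydrogens by atom environment:
  6 × C (aromatic): 1 H each → 6
  6 × C (aromatic): no H
  2 × C: 3 H each → 6
  2 × C: no H
  2 × N: 2 H each → 4
  2 × O: no H
  1 × N: 1 H
  Total hydrogens = 17.
Molecular formula: C16H17N3O2

C16H17N3O2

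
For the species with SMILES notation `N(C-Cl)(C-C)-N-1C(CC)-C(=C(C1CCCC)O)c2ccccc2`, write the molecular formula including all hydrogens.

C19H29ClN2O

Heavy atoms from the SMILES: 19 C, 1 Cl, 2 N, 1 O.
Implicit hydrogens by atom environment:
  6 × C: 2 H each → 12
  5 × C (aromatic): 1 H each → 5
  3 × C: 3 H each → 9
  2 × C: 1 H each → 2
  2 × C: no H
  2 × N: no H
  1 × C (aromatic): no H
  1 × Cl: no H
  1 × O: 1 H
  Total hydrogens = 29.
Molecular formula: C19H29ClN2O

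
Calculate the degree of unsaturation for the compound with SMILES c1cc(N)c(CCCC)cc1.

4

Molecular formula from the SMILES: C10H15N.
DoU = (2C + 2 + N − H − X)/2 = (2·10 + 2 + 1 − 15 − 0)/2 = 8/2 = 4.
(Structurally: 1 ring(s) + 3 π bond(s) = 4.)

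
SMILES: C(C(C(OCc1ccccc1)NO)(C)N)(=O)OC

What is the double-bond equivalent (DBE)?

Molecular formula from the SMILES: C12H18N2O4.
DoU = (2C + 2 + N − H − X)/2 = (2·12 + 2 + 2 − 18 − 0)/2 = 10/2 = 5.
(Structurally: 1 ring(s) + 4 π bond(s) = 5.)

5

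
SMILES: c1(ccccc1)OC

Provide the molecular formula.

C7H8O

Heavy atoms from the SMILES: 7 C, 1 O.
Implicit hydrogens by atom environment:
  5 × C (aromatic): 1 H each → 5
  1 × C: 3 H
  1 × C (aromatic): no H
  1 × O: no H
  Total hydrogens = 8.
Molecular formula: C7H8O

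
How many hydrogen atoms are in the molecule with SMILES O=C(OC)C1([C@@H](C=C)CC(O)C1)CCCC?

Hydrogens are implicit in SMILES; fill each atom to its normal valence:
  6 × C: 2 H each → 12
  3 × C: 1 H each → 3
  2 × C: 3 H each → 6
  2 × C: no H
  2 × O: no H
  1 × O: 1 H
  Total hydrogens = 22.

22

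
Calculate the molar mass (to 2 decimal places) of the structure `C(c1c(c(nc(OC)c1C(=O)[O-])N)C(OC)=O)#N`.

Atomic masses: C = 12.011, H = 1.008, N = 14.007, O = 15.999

Molecular formula: C10H8N3O5-.
M = 10×12.011 + 8×1.008 + 3×14.007 + 5×15.999 = 250.19 g/mol.

250.19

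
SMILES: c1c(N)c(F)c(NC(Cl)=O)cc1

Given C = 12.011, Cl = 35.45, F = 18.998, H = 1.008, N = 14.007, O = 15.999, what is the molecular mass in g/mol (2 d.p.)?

188.59

Molecular formula: C7H6ClFN2O.
M = 7×12.011 + 1×35.45 + 1×18.998 + 6×1.008 + 2×14.007 + 1×15.999 = 188.59 g/mol.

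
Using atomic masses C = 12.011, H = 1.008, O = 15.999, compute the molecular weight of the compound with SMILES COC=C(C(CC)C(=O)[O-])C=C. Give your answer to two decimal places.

Molecular formula: C9H13O3-.
M = 9×12.011 + 13×1.008 + 3×15.999 = 169.20 g/mol.

169.20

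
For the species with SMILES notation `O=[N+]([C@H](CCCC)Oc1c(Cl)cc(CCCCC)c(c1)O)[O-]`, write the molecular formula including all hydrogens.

Heavy atoms from the SMILES: 16 C, 1 Cl, 1 N, 4 O.
Implicit hydrogens by atom environment:
  7 × C: 2 H each → 14
  4 × C (aromatic): no H
  2 × C: 3 H each → 6
  2 × C (aromatic): 1 H each → 2
  2 × O: no H
  1 × C: 1 H
  1 × Cl: no H
  1 × N (charge +1): no H
  1 × O: 1 H
  1 × O (charge -1): no H
  Total hydrogens = 24.
Molecular formula: C16H24ClNO4

C16H24ClNO4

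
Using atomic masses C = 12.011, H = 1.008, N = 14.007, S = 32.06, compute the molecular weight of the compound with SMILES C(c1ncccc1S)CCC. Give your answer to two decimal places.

Molecular formula: C9H13NS.
M = 9×12.011 + 13×1.008 + 1×14.007 + 1×32.06 = 167.27 g/mol.

167.27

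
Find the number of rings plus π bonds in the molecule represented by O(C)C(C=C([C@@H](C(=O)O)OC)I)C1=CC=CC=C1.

6

Molecular formula from the SMILES: C13H15IO4.
DoU = (2C + 2 + N − H − X)/2 = (2·13 + 2 + 0 − 15 − 1)/2 = 12/2 = 6.
(Structurally: 1 ring(s) + 5 π bond(s) = 6.)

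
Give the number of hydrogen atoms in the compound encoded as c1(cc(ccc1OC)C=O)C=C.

10

Hydrogens are implicit in SMILES; fill each atom to its normal valence:
  3 × C (aromatic): 1 H each → 3
  3 × C (aromatic): no H
  2 × C: 1 H each → 2
  2 × O: no H
  1 × C: 3 H
  1 × C: 2 H
  Total hydrogens = 10.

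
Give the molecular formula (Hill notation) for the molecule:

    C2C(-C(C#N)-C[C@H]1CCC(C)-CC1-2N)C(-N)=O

C13H21N3O

Heavy atoms from the SMILES: 13 C, 3 N, 1 O.
Implicit hydrogens by atom environment:
  5 × C: 2 H each → 10
  4 × C: 1 H each → 4
  3 × C: no H
  2 × N: 2 H each → 4
  1 × C: 3 H
  1 × N: no H
  1 × O: no H
  Total hydrogens = 21.
Molecular formula: C13H21N3O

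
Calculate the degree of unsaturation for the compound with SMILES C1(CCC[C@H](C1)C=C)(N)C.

Molecular formula from the SMILES: C9H17N.
DoU = (2C + 2 + N − H − X)/2 = (2·9 + 2 + 1 − 17 − 0)/2 = 4/2 = 2.
(Structurally: 1 ring(s) + 1 π bond(s) = 2.)

2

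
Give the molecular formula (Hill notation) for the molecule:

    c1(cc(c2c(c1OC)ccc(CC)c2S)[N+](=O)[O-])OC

Heavy atoms from the SMILES: 14 C, 1 N, 4 O, 1 S.
Implicit hydrogens by atom environment:
  7 × C (aromatic): no H
  3 × C: 3 H each → 9
  3 × C (aromatic): 1 H each → 3
  3 × O: no H
  1 × C: 2 H
  1 × N (charge +1): no H
  1 × O (charge -1): no H
  1 × S: 1 H
  Total hydrogens = 15.
Molecular formula: C14H15NO4S

C14H15NO4S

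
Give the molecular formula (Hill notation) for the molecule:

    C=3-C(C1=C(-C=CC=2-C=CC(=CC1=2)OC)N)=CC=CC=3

C17H15NO

Heavy atoms from the SMILES: 17 C, 1 N, 1 O.
Implicit hydrogens by atom environment:
  10 × C (aromatic): 1 H each → 10
  6 × C (aromatic): no H
  1 × C: 3 H
  1 × N: 2 H
  1 × O: no H
  Total hydrogens = 15.
Molecular formula: C17H15NO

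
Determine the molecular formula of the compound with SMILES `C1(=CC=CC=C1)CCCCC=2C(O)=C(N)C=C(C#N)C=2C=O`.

C18H18N2O2

Heavy atoms from the SMILES: 18 C, 2 N, 2 O.
Implicit hydrogens by atom environment:
  6 × C (aromatic): 1 H each → 6
  6 × C (aromatic): no H
  4 × C: 2 H each → 8
  1 × C: 1 H
  1 × C: no H
  1 × N: 2 H
  1 × N: no H
  1 × O: 1 H
  1 × O: no H
  Total hydrogens = 18.
Molecular formula: C18H18N2O2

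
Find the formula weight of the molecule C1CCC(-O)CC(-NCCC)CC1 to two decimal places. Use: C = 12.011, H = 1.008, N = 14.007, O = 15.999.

185.31

Molecular formula: C11H23NO.
M = 11×12.011 + 23×1.008 + 1×14.007 + 1×15.999 = 185.31 g/mol.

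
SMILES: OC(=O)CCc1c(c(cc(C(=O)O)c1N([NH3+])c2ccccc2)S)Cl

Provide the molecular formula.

C16H16ClN2O4S+

Heavy atoms from the SMILES: 16 C, 1 Cl, 2 N, 4 O, 1 S.
Implicit hydrogens by atom environment:
  6 × C (aromatic): 1 H each → 6
  6 × C (aromatic): no H
  2 × C: 2 H each → 4
  2 × C: no H
  2 × O: 1 H each → 2
  2 × O: no H
  1 × Cl: no H
  1 × N (charge +1): 3 H
  1 × N: no H
  1 × S: 1 H
  Total hydrogens = 16.
Net charge +1.
Molecular formula: C16H16ClN2O4S+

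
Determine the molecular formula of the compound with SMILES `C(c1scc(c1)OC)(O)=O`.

Heavy atoms from the SMILES: 6 C, 3 O, 1 S.
Implicit hydrogens by atom environment:
  2 × C (aromatic): 1 H each → 2
  2 × C (aromatic): no H
  2 × O: no H
  1 × C: 3 H
  1 × C: no H
  1 × O: 1 H
  1 × S (aromatic): no H
  Total hydrogens = 6.
Molecular formula: C6H6O3S

C6H6O3S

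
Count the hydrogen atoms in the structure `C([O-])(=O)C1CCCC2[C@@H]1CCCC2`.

Hydrogens are implicit in SMILES; fill each atom to its normal valence:
  7 × C: 2 H each → 14
  3 × C: 1 H each → 3
  1 × C: no H
  1 × O: no H
  1 × O (charge -1): no H
  Total hydrogens = 17.

17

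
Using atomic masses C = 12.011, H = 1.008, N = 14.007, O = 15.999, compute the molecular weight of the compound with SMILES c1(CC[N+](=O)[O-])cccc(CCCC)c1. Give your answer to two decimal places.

207.27

Molecular formula: C12H17NO2.
M = 12×12.011 + 17×1.008 + 1×14.007 + 2×15.999 = 207.27 g/mol.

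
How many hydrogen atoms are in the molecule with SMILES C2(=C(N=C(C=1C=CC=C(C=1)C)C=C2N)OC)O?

14

Hydrogens are implicit in SMILES; fill each atom to its normal valence:
  6 × C (aromatic): no H
  5 × C (aromatic): 1 H each → 5
  2 × C: 3 H each → 6
  1 × N: 2 H
  1 × N (aromatic): no H
  1 × O: 1 H
  1 × O: no H
  Total hydrogens = 14.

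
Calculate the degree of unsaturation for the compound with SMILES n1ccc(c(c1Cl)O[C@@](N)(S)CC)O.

Molecular formula from the SMILES: C8H11ClN2O2S.
DoU = (2C + 2 + N − H − X)/2 = (2·8 + 2 + 2 − 11 − 1)/2 = 8/2 = 4.
(Structurally: 1 ring(s) + 3 π bond(s) = 4.)

4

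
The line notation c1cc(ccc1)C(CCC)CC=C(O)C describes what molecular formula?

Heavy atoms from the SMILES: 14 C, 1 O.
Implicit hydrogens by atom environment:
  5 × C (aromatic): 1 H each → 5
  3 × C: 2 H each → 6
  2 × C: 3 H each → 6
  2 × C: 1 H each → 2
  1 × C: no H
  1 × C (aromatic): no H
  1 × O: 1 H
  Total hydrogens = 20.
Molecular formula: C14H20O

C14H20O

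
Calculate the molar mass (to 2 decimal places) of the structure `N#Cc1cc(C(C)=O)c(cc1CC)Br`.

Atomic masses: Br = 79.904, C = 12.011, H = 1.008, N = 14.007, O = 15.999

252.11

Molecular formula: C11H10BrNO.
M = 1×79.904 + 11×12.011 + 10×1.008 + 1×14.007 + 1×15.999 = 252.11 g/mol.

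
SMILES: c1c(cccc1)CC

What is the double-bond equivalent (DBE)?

4

Molecular formula from the SMILES: C8H10.
DoU = (2C + 2 + N − H − X)/2 = (2·8 + 2 + 0 − 10 − 0)/2 = 8/2 = 4.
(Structurally: 1 ring(s) + 3 π bond(s) = 4.)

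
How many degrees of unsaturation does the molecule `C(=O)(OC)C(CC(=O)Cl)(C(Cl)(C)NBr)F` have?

2

Molecular formula from the SMILES: C7H9BrCl2FNO3.
DoU = (2C + 2 + N − H − X)/2 = (2·7 + 2 + 1 − 9 − 4)/2 = 4/2 = 2.
(Structurally: 0 ring(s) + 2 π bond(s) = 2.)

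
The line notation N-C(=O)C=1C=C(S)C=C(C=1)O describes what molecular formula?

Heavy atoms from the SMILES: 7 C, 1 N, 2 O, 1 S.
Implicit hydrogens by atom environment:
  3 × C (aromatic): 1 H each → 3
  3 × C (aromatic): no H
  1 × C: no H
  1 × N: 2 H
  1 × O: 1 H
  1 × O: no H
  1 × S: 1 H
  Total hydrogens = 7.
Molecular formula: C7H7NO2S

C7H7NO2S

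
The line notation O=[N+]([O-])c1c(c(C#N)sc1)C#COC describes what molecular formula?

C8H4N2O3S

Heavy atoms from the SMILES: 8 C, 2 N, 3 O, 1 S.
Implicit hydrogens by atom environment:
  3 × C (aromatic): no H
  3 × C: no H
  2 × O: no H
  1 × C: 3 H
  1 × C (aromatic): 1 H
  1 × N (charge +1): no H
  1 × N: no H
  1 × O (charge -1): no H
  1 × S (aromatic): no H
  Total hydrogens = 4.
Molecular formula: C8H4N2O3S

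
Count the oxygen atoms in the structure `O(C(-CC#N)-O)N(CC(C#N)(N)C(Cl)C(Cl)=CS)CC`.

The symbol for oxygen appears 2 times in the SMILES.

2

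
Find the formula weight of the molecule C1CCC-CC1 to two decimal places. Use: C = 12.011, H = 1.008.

Molecular formula: C6H12.
M = 6×12.011 + 12×1.008 = 84.16 g/mol.

84.16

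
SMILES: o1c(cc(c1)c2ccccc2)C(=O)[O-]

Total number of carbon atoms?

11

The symbol for carbon appears 11 times in the SMILES. Lowercase c denotes aromatic carbon and counts toward C.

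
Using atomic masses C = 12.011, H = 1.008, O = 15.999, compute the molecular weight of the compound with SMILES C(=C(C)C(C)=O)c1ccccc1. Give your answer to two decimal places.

Molecular formula: C11H12O.
M = 11×12.011 + 12×1.008 + 1×15.999 = 160.22 g/mol.

160.22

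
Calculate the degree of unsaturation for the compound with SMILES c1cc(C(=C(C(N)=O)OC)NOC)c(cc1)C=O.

7

Molecular formula from the SMILES: C12H14N2O4.
DoU = (2C + 2 + N − H − X)/2 = (2·12 + 2 + 2 − 14 − 0)/2 = 14/2 = 7.
(Structurally: 1 ring(s) + 6 π bond(s) = 7.)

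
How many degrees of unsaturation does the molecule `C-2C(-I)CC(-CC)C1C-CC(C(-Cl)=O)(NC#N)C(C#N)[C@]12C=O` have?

8

Molecular formula from the SMILES: C16H19ClIN3O2.
DoU = (2C + 2 + N − H − X)/2 = (2·16 + 2 + 3 − 19 − 2)/2 = 16/2 = 8.
(Structurally: 2 ring(s) + 6 π bond(s) = 8.)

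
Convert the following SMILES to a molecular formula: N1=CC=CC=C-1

C5H5N

Heavy atoms from the SMILES: 5 C, 1 N.
Implicit hydrogens by atom environment:
  5 × C (aromatic): 1 H each → 5
  1 × N (aromatic): no H
  Total hydrogens = 5.
Molecular formula: C5H5N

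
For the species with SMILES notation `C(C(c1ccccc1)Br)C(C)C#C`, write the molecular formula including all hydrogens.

C12H13Br

Heavy atoms from the SMILES: 1 Br, 12 C.
Implicit hydrogens by atom environment:
  5 × C (aromatic): 1 H each → 5
  3 × C: 1 H each → 3
  1 × Br: no H
  1 × C: 3 H
  1 × C: 2 H
  1 × C (aromatic): no H
  1 × C: no H
  Total hydrogens = 13.
Molecular formula: C12H13Br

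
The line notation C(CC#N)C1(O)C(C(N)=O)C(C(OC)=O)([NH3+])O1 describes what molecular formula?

Heavy atoms from the SMILES: 9 C, 3 N, 5 O.
Implicit hydrogens by atom environment:
  5 × C: no H
  4 × O: no H
  2 × C: 2 H each → 4
  1 × C: 3 H
  1 × C: 1 H
  1 × N (charge +1): 3 H
  1 × N: 2 H
  1 × N: no H
  1 × O: 1 H
  Total hydrogens = 14.
Net charge +1.
Molecular formula: C9H14N3O5+

C9H14N3O5+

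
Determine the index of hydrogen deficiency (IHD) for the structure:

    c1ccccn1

4

Molecular formula from the SMILES: C5H5N.
DoU = (2C + 2 + N − H − X)/2 = (2·5 + 2 + 1 − 5 − 0)/2 = 8/2 = 4.
(Structurally: 1 ring(s) + 3 π bond(s) = 4.)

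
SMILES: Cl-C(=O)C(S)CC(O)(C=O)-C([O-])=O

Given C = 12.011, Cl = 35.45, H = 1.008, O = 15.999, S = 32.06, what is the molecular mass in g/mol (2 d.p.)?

Molecular formula: C6H6ClO5S-.
M = 6×12.011 + 1×35.45 + 6×1.008 + 5×15.999 + 1×32.06 = 225.62 g/mol.

225.62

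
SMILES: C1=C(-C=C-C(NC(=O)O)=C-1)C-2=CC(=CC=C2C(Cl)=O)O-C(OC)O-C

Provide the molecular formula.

C17H16ClNO6

Heavy atoms from the SMILES: 17 C, 1 Cl, 1 N, 6 O.
Implicit hydrogens by atom environment:
  7 × C (aromatic): 1 H each → 7
  5 × C (aromatic): no H
  5 × O: no H
  2 × C: 3 H each → 6
  2 × C: no H
  1 × C: 1 H
  1 × Cl: no H
  1 × N: 1 H
  1 × O: 1 H
  Total hydrogens = 16.
Molecular formula: C17H16ClNO6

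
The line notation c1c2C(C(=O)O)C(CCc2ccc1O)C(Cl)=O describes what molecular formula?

Heavy atoms from the SMILES: 12 C, 1 Cl, 4 O.
Implicit hydrogens by atom environment:
  3 × C (aromatic): 1 H each → 3
  3 × C (aromatic): no H
  2 × C: 2 H each → 4
  2 × C: 1 H each → 2
  2 × C: no H
  2 × O: 1 H each → 2
  2 × O: no H
  1 × Cl: no H
  Total hydrogens = 11.
Molecular formula: C12H11ClO4

C12H11ClO4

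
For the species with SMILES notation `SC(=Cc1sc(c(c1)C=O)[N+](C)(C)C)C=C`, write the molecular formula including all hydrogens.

C12H16NOS2+

Heavy atoms from the SMILES: 12 C, 1 N, 1 O, 2 S.
Implicit hydrogens by atom environment:
  3 × C: 3 H each → 9
  3 × C: 1 H each → 3
  3 × C (aromatic): no H
  1 × C: 2 H
  1 × C (aromatic): 1 H
  1 × C: no H
  1 × N (charge +1): no H
  1 × O: no H
  1 × S: 1 H
  1 × S (aromatic): no H
  Total hydrogens = 16.
Net charge +1.
Molecular formula: C12H16NOS2+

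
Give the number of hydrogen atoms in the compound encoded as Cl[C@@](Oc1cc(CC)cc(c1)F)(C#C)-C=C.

12

Hydrogens are implicit in SMILES; fill each atom to its normal valence:
  3 × C (aromatic): 1 H each → 3
  3 × C (aromatic): no H
  2 × C: 2 H each → 4
  2 × C: 1 H each → 2
  2 × C: no H
  1 × C: 3 H
  1 × Cl: no H
  1 × F: no H
  1 × O: no H
  Total hydrogens = 12.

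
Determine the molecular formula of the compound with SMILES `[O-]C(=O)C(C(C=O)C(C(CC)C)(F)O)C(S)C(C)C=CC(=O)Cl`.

Heavy atoms from the SMILES: 15 C, 1 Cl, 1 F, 5 O, 1 S.
Implicit hydrogens by atom environment:
  8 × C: 1 H each → 8
  3 × C: 3 H each → 9
  3 × C: no H
  3 × O: no H
  1 × C: 2 H
  1 × Cl: no H
  1 × F: no H
  1 × O: 1 H
  1 × O (charge -1): no H
  1 × S: 1 H
  Total hydrogens = 21.
Net charge -1.
Molecular formula: C15H21ClFO5S-

C15H21ClFO5S-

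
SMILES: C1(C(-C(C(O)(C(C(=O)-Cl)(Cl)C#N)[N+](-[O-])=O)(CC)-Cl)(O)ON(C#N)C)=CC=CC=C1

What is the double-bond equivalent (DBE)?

Molecular formula from the SMILES: C16H15Cl3N4O6.
DoU = (2C + 2 + N − H − X)/2 = (2·16 + 2 + 4 − 15 − 3)/2 = 20/2 = 10.
(Structurally: 1 ring(s) + 9 π bond(s) = 10.)

10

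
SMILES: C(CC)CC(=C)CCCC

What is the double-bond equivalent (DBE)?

1

Molecular formula from the SMILES: C10H20.
DoU = (2C + 2 + N − H − X)/2 = (2·10 + 2 + 0 − 20 − 0)/2 = 2/2 = 1.
(Structurally: 0 ring(s) + 1 π bond(s) = 1.)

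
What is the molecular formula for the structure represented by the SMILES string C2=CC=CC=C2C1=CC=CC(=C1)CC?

C14H14

Heavy atoms from the SMILES: 14 C.
Implicit hydrogens by atom environment:
  9 × C (aromatic): 1 H each → 9
  3 × C (aromatic): no H
  1 × C: 3 H
  1 × C: 2 H
  Total hydrogens = 14.
Molecular formula: C14H14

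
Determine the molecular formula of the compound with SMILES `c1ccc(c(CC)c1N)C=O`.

Heavy atoms from the SMILES: 9 C, 1 N, 1 O.
Implicit hydrogens by atom environment:
  3 × C (aromatic): 1 H each → 3
  3 × C (aromatic): no H
  1 × C: 3 H
  1 × C: 2 H
  1 × C: 1 H
  1 × N: 2 H
  1 × O: no H
  Total hydrogens = 11.
Molecular formula: C9H11NO

C9H11NO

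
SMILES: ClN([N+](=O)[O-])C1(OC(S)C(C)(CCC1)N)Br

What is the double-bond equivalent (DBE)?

Molecular formula from the SMILES: C7H13BrClN3O3S.
DoU = (2C + 2 + N − H − X)/2 = (2·7 + 2 + 3 − 13 − 2)/2 = 4/2 = 2.
(Structurally: 1 ring(s) + 1 π bond(s) = 2.)

2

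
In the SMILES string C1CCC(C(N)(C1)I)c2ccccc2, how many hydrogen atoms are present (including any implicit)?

16

Hydrogens are implicit in SMILES; fill each atom to its normal valence:
  5 × C (aromatic): 1 H each → 5
  4 × C: 2 H each → 8
  1 × C: 1 H
  1 × C: no H
  1 × C (aromatic): no H
  1 × I: no H
  1 × N: 2 H
  Total hydrogens = 16.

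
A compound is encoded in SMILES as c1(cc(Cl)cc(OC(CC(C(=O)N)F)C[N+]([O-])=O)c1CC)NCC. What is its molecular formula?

Heavy atoms from the SMILES: 15 C, 1 Cl, 1 F, 3 N, 4 O.
Implicit hydrogens by atom environment:
  4 × C: 2 H each → 8
  4 × C (aromatic): no H
  3 × O: no H
  2 × C: 3 H each → 6
  2 × C (aromatic): 1 H each → 2
  2 × C: 1 H each → 2
  1 × C: no H
  1 × Cl: no H
  1 × F: no H
  1 × N: 2 H
  1 × N: 1 H
  1 × N (charge +1): no H
  1 × O (charge -1): no H
  Total hydrogens = 21.
Molecular formula: C15H21ClFN3O4

C15H21ClFN3O4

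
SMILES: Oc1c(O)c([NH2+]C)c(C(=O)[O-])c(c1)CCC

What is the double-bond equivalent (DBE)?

Molecular formula from the SMILES: C11H15NO4.
DoU = (2C + 2 + N − H − X)/2 = (2·11 + 2 + 1 − 15 − 0)/2 = 10/2 = 5.
(Structurally: 1 ring(s) + 4 π bond(s) = 5.)

5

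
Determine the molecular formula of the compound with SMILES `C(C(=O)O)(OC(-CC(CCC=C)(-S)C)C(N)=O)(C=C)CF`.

Heavy atoms from the SMILES: 14 C, 1 F, 1 N, 4 O, 1 S.
Implicit hydrogens by atom environment:
  6 × C: 2 H each → 12
  4 × C: no H
  3 × C: 1 H each → 3
  3 × O: no H
  1 × C: 3 H
  1 × F: no H
  1 × N: 2 H
  1 × O: 1 H
  1 × S: 1 H
  Total hydrogens = 22.
Molecular formula: C14H22FNO4S

C14H22FNO4S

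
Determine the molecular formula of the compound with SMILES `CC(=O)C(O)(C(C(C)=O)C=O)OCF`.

Heavy atoms from the SMILES: 8 C, 1 F, 5 O.
Implicit hydrogens by atom environment:
  4 × O: no H
  3 × C: no H
  2 × C: 3 H each → 6
  2 × C: 1 H each → 2
  1 × C: 2 H
  1 × F: no H
  1 × O: 1 H
  Total hydrogens = 11.
Molecular formula: C8H11FO5

C8H11FO5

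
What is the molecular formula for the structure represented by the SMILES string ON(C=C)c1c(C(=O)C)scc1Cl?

Heavy atoms from the SMILES: 8 C, 1 Cl, 1 N, 2 O, 1 S.
Implicit hydrogens by atom environment:
  3 × C (aromatic): no H
  1 × C: 3 H
  1 × C: 2 H
  1 × C (aromatic): 1 H
  1 × C: 1 H
  1 × C: no H
  1 × Cl: no H
  1 × N: no H
  1 × O: 1 H
  1 × O: no H
  1 × S (aromatic): no H
  Total hydrogens = 8.
Molecular formula: C8H8ClNO2S

C8H8ClNO2S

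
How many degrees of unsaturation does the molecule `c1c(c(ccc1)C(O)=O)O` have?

5

Molecular formula from the SMILES: C7H6O3.
DoU = (2C + 2 + N − H − X)/2 = (2·7 + 2 + 0 − 6 − 0)/2 = 10/2 = 5.
(Structurally: 1 ring(s) + 4 π bond(s) = 5.)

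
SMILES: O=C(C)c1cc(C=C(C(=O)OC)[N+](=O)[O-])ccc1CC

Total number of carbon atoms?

14

The symbol for carbon appears 14 times in the SMILES. Lowercase c denotes aromatic carbon and counts toward C.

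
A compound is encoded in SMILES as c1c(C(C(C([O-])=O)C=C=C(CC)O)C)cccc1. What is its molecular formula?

Heavy atoms from the SMILES: 15 C, 3 O.
Implicit hydrogens by atom environment:
  5 × C (aromatic): 1 H each → 5
  3 × C: 1 H each → 3
  3 × C: no H
  2 × C: 3 H each → 6
  1 × C: 2 H
  1 × C (aromatic): no H
  1 × O: 1 H
  1 × O: no H
  1 × O (charge -1): no H
  Total hydrogens = 17.
Net charge -1.
Molecular formula: C15H17O3-

C15H17O3-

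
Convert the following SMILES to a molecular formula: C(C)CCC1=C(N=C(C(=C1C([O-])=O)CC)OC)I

C13H17INO3-

Heavy atoms from the SMILES: 13 C, 1 I, 1 N, 3 O.
Implicit hydrogens by atom environment:
  5 × C (aromatic): no H
  4 × C: 2 H each → 8
  3 × C: 3 H each → 9
  2 × O: no H
  1 × C: no H
  1 × I: no H
  1 × N (aromatic): no H
  1 × O (charge -1): no H
  Total hydrogens = 17.
Net charge -1.
Molecular formula: C13H17INO3-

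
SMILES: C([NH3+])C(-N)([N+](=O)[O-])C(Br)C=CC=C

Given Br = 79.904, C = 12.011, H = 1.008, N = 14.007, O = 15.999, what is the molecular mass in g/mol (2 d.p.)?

Molecular formula: C7H13BrN3O2+.
M = 1×79.904 + 7×12.011 + 13×1.008 + 3×14.007 + 2×15.999 = 251.10 g/mol.

251.10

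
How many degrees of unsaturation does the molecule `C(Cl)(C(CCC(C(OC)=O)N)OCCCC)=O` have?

Molecular formula from the SMILES: C11H20ClNO4.
DoU = (2C + 2 + N − H − X)/2 = (2·11 + 2 + 1 − 20 − 1)/2 = 4/2 = 2.
(Structurally: 0 ring(s) + 2 π bond(s) = 2.)

2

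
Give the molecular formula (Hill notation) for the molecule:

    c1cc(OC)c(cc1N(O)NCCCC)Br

Heavy atoms from the SMILES: 1 Br, 11 C, 2 N, 2 O.
Implicit hydrogens by atom environment:
  3 × C: 2 H each → 6
  3 × C (aromatic): 1 H each → 3
  3 × C (aromatic): no H
  2 × C: 3 H each → 6
  1 × Br: no H
  1 × N: 1 H
  1 × N: no H
  1 × O: 1 H
  1 × O: no H
  Total hydrogens = 17.
Molecular formula: C11H17BrN2O2

C11H17BrN2O2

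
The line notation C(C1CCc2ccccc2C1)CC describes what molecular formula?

C13H18

Heavy atoms from the SMILES: 13 C.
Implicit hydrogens by atom environment:
  5 × C: 2 H each → 10
  4 × C (aromatic): 1 H each → 4
  2 × C (aromatic): no H
  1 × C: 3 H
  1 × C: 1 H
  Total hydrogens = 18.
Molecular formula: C13H18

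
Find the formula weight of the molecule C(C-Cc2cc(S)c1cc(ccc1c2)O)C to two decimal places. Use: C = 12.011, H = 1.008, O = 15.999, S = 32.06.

Molecular formula: C14H16OS.
M = 14×12.011 + 16×1.008 + 1×15.999 + 1×32.06 = 232.34 g/mol.

232.34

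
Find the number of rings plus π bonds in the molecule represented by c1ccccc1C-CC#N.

Molecular formula from the SMILES: C9H9N.
DoU = (2C + 2 + N − H − X)/2 = (2·9 + 2 + 1 − 9 − 0)/2 = 12/2 = 6.
(Structurally: 1 ring(s) + 5 π bond(s) = 6.)

6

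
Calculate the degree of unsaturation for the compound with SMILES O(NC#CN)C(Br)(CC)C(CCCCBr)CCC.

2

Molecular formula from the SMILES: C13H24Br2N2O.
DoU = (2C + 2 + N − H − X)/2 = (2·13 + 2 + 2 − 24 − 2)/2 = 4/2 = 2.
(Structurally: 0 ring(s) + 2 π bond(s) = 2.)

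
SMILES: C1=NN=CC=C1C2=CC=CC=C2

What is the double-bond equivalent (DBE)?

Molecular formula from the SMILES: C10H8N2.
DoU = (2C + 2 + N − H − X)/2 = (2·10 + 2 + 2 − 8 − 0)/2 = 16/2 = 8.
(Structurally: 2 ring(s) + 6 π bond(s) = 8.)

8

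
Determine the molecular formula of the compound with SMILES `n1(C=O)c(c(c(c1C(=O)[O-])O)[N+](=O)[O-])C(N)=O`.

C7H4N3O7-

Heavy atoms from the SMILES: 7 C, 3 N, 7 O.
Implicit hydrogens by atom environment:
  4 × C (aromatic): no H
  4 × O: no H
  2 × C: no H
  2 × O (charge -1): no H
  1 × C: 1 H
  1 × N: 2 H
  1 × N (aromatic): no H
  1 × N (charge +1): no H
  1 × O: 1 H
  Total hydrogens = 4.
Net charge -1.
Molecular formula: C7H4N3O7-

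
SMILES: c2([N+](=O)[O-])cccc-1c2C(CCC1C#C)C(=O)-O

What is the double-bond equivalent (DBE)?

Molecular formula from the SMILES: C13H11NO4.
DoU = (2C + 2 + N − H − X)/2 = (2·13 + 2 + 1 − 11 − 0)/2 = 18/2 = 9.
(Structurally: 2 ring(s) + 7 π bond(s) = 9.)

9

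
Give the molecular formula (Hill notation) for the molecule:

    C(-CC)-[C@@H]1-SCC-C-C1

C8H16S

Heavy atoms from the SMILES: 8 C, 1 S.
Implicit hydrogens by atom environment:
  6 × C: 2 H each → 12
  1 × C: 3 H
  1 × C: 1 H
  1 × S: no H
  Total hydrogens = 16.
Molecular formula: C8H16S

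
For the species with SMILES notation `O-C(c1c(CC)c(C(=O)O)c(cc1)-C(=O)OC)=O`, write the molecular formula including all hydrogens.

Heavy atoms from the SMILES: 12 C, 6 O.
Implicit hydrogens by atom environment:
  4 × C (aromatic): no H
  4 × O: no H
  3 × C: no H
  2 × C: 3 H each → 6
  2 × C (aromatic): 1 H each → 2
  2 × O: 1 H each → 2
  1 × C: 2 H
  Total hydrogens = 12.
Molecular formula: C12H12O6

C12H12O6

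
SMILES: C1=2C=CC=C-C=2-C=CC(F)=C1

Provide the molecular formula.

Heavy atoms from the SMILES: 10 C, 1 F.
Implicit hydrogens by atom environment:
  7 × C (aromatic): 1 H each → 7
  3 × C (aromatic): no H
  1 × F: no H
  Total hydrogens = 7.
Molecular formula: C10H7F

C10H7F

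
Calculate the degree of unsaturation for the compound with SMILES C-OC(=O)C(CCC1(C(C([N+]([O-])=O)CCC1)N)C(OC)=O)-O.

Molecular formula from the SMILES: C13H22N2O7.
DoU = (2C + 2 + N − H − X)/2 = (2·13 + 2 + 2 − 22 − 0)/2 = 8/2 = 4.
(Structurally: 1 ring(s) + 3 π bond(s) = 4.)

4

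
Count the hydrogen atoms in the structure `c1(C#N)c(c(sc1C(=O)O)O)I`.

2

Hydrogens are implicit in SMILES; fill each atom to its normal valence:
  4 × C (aromatic): no H
  2 × C: no H
  2 × O: 1 H each → 2
  1 × I: no H
  1 × N: no H
  1 × O: no H
  1 × S (aromatic): no H
  Total hydrogens = 2.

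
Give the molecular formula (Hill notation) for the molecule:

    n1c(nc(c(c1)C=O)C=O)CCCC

C10H12N2O2

Heavy atoms from the SMILES: 10 C, 2 N, 2 O.
Implicit hydrogens by atom environment:
  3 × C: 2 H each → 6
  3 × C (aromatic): no H
  2 × C: 1 H each → 2
  2 × N (aromatic): no H
  2 × O: no H
  1 × C: 3 H
  1 × C (aromatic): 1 H
  Total hydrogens = 12.
Molecular formula: C10H12N2O2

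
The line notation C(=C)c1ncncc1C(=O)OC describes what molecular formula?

C8H8N2O2

Heavy atoms from the SMILES: 8 C, 2 N, 2 O.
Implicit hydrogens by atom environment:
  2 × C (aromatic): 1 H each → 2
  2 × C (aromatic): no H
  2 × N (aromatic): no H
  2 × O: no H
  1 × C: 3 H
  1 × C: 2 H
  1 × C: 1 H
  1 × C: no H
  Total hydrogens = 8.
Molecular formula: C8H8N2O2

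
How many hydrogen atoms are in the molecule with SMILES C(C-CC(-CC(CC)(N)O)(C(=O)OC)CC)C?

27

Hydrogens are implicit in SMILES; fill each atom to its normal valence:
  6 × C: 2 H each → 12
  4 × C: 3 H each → 12
  3 × C: no H
  2 × O: no H
  1 × N: 2 H
  1 × O: 1 H
  Total hydrogens = 27.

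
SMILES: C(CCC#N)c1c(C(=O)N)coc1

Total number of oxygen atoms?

2

The symbol for oxygen appears 2 times in the SMILES.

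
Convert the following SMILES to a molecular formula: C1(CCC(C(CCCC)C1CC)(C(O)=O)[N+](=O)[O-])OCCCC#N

Heavy atoms from the SMILES: 17 C, 2 N, 5 O.
Implicit hydrogens by atom environment:
  9 × C: 2 H each → 18
  3 × C: 1 H each → 3
  3 × C: no H
  3 × O: no H
  2 × C: 3 H each → 6
  1 × N (charge +1): no H
  1 × N: no H
  1 × O: 1 H
  1 × O (charge -1): no H
  Total hydrogens = 28.
Molecular formula: C17H28N2O5

C17H28N2O5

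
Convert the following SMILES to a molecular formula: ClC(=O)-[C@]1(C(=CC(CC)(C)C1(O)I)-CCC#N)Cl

C12H14Cl2INO2

Heavy atoms from the SMILES: 12 C, 2 Cl, 1 I, 1 N, 2 O.
Implicit hydrogens by atom environment:
  6 × C: no H
  3 × C: 2 H each → 6
  2 × C: 3 H each → 6
  2 × Cl: no H
  1 × C: 1 H
  1 × I: no H
  1 × N: no H
  1 × O: 1 H
  1 × O: no H
  Total hydrogens = 14.
Molecular formula: C12H14Cl2INO2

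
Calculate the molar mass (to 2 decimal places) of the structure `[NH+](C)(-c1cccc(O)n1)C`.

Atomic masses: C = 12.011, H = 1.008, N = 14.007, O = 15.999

139.18

Molecular formula: C7H11N2O+.
M = 7×12.011 + 11×1.008 + 2×14.007 + 1×15.999 = 139.18 g/mol.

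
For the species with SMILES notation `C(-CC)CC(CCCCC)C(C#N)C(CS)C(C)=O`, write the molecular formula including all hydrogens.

C16H29NOS

Heavy atoms from the SMILES: 16 C, 1 N, 1 O, 1 S.
Implicit hydrogens by atom environment:
  8 × C: 2 H each → 16
  3 × C: 3 H each → 9
  3 × C: 1 H each → 3
  2 × C: no H
  1 × N: no H
  1 × O: no H
  1 × S: 1 H
  Total hydrogens = 29.
Molecular formula: C16H29NOS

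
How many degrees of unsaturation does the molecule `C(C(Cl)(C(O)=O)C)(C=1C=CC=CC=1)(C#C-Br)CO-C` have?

7

Molecular formula from the SMILES: C14H14BrClO3.
DoU = (2C + 2 + N − H − X)/2 = (2·14 + 2 + 0 − 14 − 2)/2 = 14/2 = 7.
(Structurally: 1 ring(s) + 6 π bond(s) = 7.)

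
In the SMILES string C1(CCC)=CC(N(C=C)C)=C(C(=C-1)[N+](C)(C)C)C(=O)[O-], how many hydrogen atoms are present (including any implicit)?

Hydrogens are implicit in SMILES; fill each atom to its normal valence:
  5 × C: 3 H each → 15
  4 × C (aromatic): no H
  3 × C: 2 H each → 6
  2 × C (aromatic): 1 H each → 2
  1 × C: 1 H
  1 × C: no H
  1 × N (charge +1): no H
  1 × N: no H
  1 × O: no H
  1 × O (charge -1): no H
  Total hydrogens = 24.

24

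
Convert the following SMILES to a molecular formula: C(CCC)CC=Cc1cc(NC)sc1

Heavy atoms from the SMILES: 12 C, 1 N, 1 S.
Implicit hydrogens by atom environment:
  4 × C: 2 H each → 8
  2 × C: 3 H each → 6
  2 × C (aromatic): 1 H each → 2
  2 × C: 1 H each → 2
  2 × C (aromatic): no H
  1 × N: 1 H
  1 × S (aromatic): no H
  Total hydrogens = 19.
Molecular formula: C12H19NS

C12H19NS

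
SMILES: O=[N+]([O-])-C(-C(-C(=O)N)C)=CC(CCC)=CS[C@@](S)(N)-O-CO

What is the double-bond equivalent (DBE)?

4

Molecular formula from the SMILES: C12H21N3O5S2.
DoU = (2C + 2 + N − H − X)/2 = (2·12 + 2 + 3 − 21 − 0)/2 = 8/2 = 4.
(Structurally: 0 ring(s) + 4 π bond(s) = 4.)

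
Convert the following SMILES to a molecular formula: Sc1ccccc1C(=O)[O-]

C7H5O2S-

Heavy atoms from the SMILES: 7 C, 2 O, 1 S.
Implicit hydrogens by atom environment:
  4 × C (aromatic): 1 H each → 4
  2 × C (aromatic): no H
  1 × C: no H
  1 × O: no H
  1 × O (charge -1): no H
  1 × S: 1 H
  Total hydrogens = 5.
Net charge -1.
Molecular formula: C7H5O2S-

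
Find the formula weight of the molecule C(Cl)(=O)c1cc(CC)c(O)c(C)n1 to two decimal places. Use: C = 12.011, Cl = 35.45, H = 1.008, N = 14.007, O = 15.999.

Molecular formula: C9H10ClNO2.
M = 9×12.011 + 1×35.45 + 10×1.008 + 1×14.007 + 2×15.999 = 199.63 g/mol.

199.63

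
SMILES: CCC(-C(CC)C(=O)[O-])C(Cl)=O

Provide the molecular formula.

C8H12ClO3-

Heavy atoms from the SMILES: 8 C, 1 Cl, 3 O.
Implicit hydrogens by atom environment:
  2 × C: 3 H each → 6
  2 × C: 2 H each → 4
  2 × C: 1 H each → 2
  2 × C: no H
  2 × O: no H
  1 × Cl: no H
  1 × O (charge -1): no H
  Total hydrogens = 12.
Net charge -1.
Molecular formula: C8H12ClO3-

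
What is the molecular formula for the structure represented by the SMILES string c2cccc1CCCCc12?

C10H12

Heavy atoms from the SMILES: 10 C.
Implicit hydrogens by atom environment:
  4 × C: 2 H each → 8
  4 × C (aromatic): 1 H each → 4
  2 × C (aromatic): no H
  Total hydrogens = 12.
Molecular formula: C10H12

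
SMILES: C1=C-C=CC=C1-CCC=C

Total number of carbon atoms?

10

The symbol for carbon appears 10 times in the SMILES.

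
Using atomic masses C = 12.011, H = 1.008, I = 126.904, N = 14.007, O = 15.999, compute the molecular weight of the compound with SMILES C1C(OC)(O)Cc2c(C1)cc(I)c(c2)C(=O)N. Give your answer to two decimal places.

Molecular formula: C12H14INO3.
M = 12×12.011 + 14×1.008 + 1×126.904 + 1×14.007 + 3×15.999 = 347.15 g/mol.

347.15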